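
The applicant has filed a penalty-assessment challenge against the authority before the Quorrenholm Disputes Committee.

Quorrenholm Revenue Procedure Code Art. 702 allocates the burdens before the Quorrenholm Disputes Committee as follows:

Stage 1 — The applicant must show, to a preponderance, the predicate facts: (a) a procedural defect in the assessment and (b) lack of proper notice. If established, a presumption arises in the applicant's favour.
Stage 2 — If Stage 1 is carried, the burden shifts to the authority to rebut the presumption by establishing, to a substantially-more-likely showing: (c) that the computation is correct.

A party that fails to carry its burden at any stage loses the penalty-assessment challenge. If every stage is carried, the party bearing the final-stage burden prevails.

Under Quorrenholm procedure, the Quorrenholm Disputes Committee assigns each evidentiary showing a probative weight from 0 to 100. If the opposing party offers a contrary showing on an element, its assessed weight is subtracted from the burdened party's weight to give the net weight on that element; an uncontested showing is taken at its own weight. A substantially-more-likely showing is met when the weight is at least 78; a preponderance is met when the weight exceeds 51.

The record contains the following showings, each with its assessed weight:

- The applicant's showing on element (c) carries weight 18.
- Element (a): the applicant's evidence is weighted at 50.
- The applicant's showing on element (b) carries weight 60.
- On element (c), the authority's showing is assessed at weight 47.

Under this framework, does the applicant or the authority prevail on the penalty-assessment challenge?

authority

At Stage 1 the applicant must meet a preponderance (weight exceeds 51): on (a) the weight is 50, ≤ 51, so (a) does not meet the standard; on (b) the weight is 60, which does exceed 51, so (b) meets the standard.
  The applicant does not carry Stage 1.
The analysis ends at Stage 1; the authority prevails.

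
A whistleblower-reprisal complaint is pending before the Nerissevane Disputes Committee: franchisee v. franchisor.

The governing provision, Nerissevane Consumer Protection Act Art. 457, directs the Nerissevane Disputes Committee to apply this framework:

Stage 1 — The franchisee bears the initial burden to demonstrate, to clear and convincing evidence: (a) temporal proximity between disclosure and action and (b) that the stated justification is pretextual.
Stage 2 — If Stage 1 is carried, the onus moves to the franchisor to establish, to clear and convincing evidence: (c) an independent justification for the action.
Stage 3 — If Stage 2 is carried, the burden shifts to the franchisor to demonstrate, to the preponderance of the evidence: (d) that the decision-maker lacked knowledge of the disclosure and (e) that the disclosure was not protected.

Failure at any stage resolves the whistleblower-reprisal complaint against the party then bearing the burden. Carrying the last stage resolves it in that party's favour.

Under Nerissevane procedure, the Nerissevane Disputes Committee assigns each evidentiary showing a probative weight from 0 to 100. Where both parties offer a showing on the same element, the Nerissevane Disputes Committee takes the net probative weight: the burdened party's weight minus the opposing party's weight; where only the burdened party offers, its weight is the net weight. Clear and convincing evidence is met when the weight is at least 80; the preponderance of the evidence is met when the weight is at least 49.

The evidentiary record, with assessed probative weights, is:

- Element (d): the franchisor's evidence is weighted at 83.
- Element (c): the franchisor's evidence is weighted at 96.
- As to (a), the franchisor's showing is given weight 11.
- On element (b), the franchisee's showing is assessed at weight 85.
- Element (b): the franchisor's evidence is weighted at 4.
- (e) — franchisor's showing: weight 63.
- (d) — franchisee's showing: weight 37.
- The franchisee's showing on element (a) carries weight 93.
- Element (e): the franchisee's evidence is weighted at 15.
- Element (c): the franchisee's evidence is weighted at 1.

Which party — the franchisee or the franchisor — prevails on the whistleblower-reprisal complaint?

At Stage 1 the franchisee must meet clear and convincing evidence (weight is at least 80): on (a) the weight is 93 less the opposing 11 gives net 82, which does reach 80, so (a) meets the standard; on (b) the weight is 85 less the opposing 4 gives net 81, ≥ 80, so (b) meets the standard.
  All elements met. The burden passes to the franchisor.
At Stage 2 the franchisor must meet clear and convincing evidence (weight is at least 80): on (c) the weight is 96 less the opposing 1 gives net 95, ≥ 80, so (c) meets the standard.
  Stage 2 is satisfied; the franchisor continues to bear the burden.
At Stage 3 the franchisor must meet the preponderance of the evidence (weight is at least 49): on (d) the weight is 83 less the opposing 37 gives net 46, which does not reach 49, so (d) does not meet the standard; on (e) the weight is 63 less the opposing 15 gives net 48, < 49, so (e) does not meet the standard.
  Not every element is met, so the franchisor fails to carry Stage 3.
So the franchisee prevails.

franchisee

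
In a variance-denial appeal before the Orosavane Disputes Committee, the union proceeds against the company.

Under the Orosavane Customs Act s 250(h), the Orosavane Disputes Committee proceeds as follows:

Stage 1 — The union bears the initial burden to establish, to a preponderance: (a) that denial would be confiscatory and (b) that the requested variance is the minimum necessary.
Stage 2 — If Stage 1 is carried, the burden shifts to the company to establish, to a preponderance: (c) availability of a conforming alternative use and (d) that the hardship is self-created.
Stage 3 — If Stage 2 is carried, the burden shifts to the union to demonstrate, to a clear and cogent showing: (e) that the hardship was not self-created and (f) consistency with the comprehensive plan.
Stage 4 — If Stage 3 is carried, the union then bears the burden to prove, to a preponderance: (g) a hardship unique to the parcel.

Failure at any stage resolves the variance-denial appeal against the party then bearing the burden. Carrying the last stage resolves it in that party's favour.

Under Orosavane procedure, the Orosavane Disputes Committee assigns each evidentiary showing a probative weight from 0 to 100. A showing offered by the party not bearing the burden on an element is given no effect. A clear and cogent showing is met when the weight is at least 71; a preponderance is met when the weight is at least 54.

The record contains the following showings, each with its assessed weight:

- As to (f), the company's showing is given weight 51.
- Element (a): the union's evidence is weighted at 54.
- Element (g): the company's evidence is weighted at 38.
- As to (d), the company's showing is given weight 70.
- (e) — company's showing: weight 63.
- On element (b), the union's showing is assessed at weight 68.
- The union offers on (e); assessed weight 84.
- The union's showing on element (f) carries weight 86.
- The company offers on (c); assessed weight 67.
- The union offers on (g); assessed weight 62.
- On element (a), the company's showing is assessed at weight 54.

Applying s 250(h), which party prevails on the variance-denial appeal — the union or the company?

At Stage 1 the union must meet a preponderance (weight is at least 54): on (a) the weight is 54 (the company's 54 is given no effect), ≥ 54, so (a) meets the standard; on (b) the weight is 68, ≥ 54, so (b) meets the standard.
  All elements met. The burden passes to the company.
At Stage 2 the company must meet a preponderance (weight is at least 54): on (c) the weight is 67, ≥ 54, so (c) meets the standard; on (d) the weight is 70, ≥ 54, so (d) meets the standard.
  Stage 2 is satisfied; the onus moves to the union.
At Stage 3 the union must meet a clear and cogent showing (weight is at least 71): on (e) the weight is 84 (the company's 63 is given no effect), ≥ 71, so (e) meets the standard; on (f) the weight is 86 (the company's 51 is given no effect), ≥ 71, so (f) meets the standard.
  Stage 3 is satisfied; the union continues to bear the burden.
At Stage 4 the union must meet a preponderance (weight is at least 54): on (g) the weight is 62 (the company's 38 is given no effect), ≥ 54, so (g) meets the standard.
  The union carries the last stage.
All stages carried — the union prevails.

union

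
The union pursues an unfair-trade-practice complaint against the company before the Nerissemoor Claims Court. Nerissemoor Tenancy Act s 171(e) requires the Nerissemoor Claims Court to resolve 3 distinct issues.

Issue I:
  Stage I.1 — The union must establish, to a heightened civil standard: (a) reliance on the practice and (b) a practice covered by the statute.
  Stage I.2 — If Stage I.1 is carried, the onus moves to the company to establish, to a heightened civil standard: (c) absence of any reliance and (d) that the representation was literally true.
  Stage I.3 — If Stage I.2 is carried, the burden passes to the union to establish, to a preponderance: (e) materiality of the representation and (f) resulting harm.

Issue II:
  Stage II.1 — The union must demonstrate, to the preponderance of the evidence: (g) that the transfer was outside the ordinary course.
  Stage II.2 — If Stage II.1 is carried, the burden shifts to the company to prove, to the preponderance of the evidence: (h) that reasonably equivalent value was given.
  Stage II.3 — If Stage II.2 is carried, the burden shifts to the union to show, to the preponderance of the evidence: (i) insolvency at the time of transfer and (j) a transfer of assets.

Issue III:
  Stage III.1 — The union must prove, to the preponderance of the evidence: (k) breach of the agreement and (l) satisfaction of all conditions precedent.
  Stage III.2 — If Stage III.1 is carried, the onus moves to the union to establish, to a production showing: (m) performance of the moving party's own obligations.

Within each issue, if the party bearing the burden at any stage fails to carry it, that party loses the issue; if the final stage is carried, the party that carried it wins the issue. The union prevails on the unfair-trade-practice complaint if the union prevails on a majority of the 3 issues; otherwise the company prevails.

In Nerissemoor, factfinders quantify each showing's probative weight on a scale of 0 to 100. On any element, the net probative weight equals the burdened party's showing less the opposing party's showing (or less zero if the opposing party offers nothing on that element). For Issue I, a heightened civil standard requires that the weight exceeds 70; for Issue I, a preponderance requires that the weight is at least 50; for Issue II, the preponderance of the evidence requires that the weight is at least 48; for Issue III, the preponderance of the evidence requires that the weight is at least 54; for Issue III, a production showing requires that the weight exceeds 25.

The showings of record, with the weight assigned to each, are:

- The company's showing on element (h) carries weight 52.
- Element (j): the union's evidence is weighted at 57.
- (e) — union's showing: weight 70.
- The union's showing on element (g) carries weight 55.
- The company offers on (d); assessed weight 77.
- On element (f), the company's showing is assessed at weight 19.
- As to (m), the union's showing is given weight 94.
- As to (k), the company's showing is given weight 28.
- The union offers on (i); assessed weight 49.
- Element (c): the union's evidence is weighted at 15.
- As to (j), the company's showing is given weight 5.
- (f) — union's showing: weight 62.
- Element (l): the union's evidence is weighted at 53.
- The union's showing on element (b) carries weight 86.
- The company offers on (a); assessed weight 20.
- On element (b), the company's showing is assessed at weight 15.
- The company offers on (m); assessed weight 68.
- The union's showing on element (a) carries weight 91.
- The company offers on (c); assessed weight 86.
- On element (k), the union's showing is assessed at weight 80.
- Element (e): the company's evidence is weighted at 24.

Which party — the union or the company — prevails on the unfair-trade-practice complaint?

company

— Issue I —
Stage I.1 — burden on union; standard: a heightened civil standard (weight exceeds 70).
    (a): 91 − 20 = 71 > 70 [met]
    (b): 86 − 15 = 71 > 70 [met]
  Stage I.1 is satisfied; the onus moves to the company.
Stage I.2 — burden on company; standard: a heightened civil standard (weight exceeds 70).
    (c): 86 − 15 = 71 > 70 [met]
    (d): 77 > 70 [met]
  The company carries Stage I.2; the union now bears the burden.
Stage I.3 — burden on union; standard: a preponderance (weight is at least 50).
    (e): 70 − 24 = 46 < 50 [not met]
    (f): 62 − 19 = 43 < 50 [not met]
  Not every element is met, so the union fails to carry Stage I.3.
The company prevails on this issue.
— Issue II —
Stage II.1 — burden on union; standard: the preponderance of the evidence (weight is at least 48).
    (g): 55 ≥ 48 [met]
  Stage II.1 carried; the burden shifts to the company.
Stage II.2 — burden on company; standard: the preponderance of the evidence (weight is at least 48).
    (h): 52 ≥ 48 [met]
  The company carries Stage II.2; the union now bears the burden.
Stage II.3 — burden on union; standard: the preponderance of the evidence (weight is at least 48).
    (i): 49 ≥ 48 [met]
    (j): 57 − 5 = 52 ≥ 48 [met]
  Stage II.3 carried; the final stage is satisfied.
With every stage satisfied, the union prevails on this issue.
— Issue III —
At Stage III.1 the union must meet the preponderance of the evidence (weight is at least 54): on (k) the weight is 80 less the opposing 28 gives net 52, which does not reach 54, so (k) does not meet the standard; on (l) the weight is 53, < 54, so (l) does not meet the standard.
  The union does not carry Stage III.1.
The company prevails on this issue.
Per-issue: Issue I → company; Issue II → union; Issue III → company. The union must prevail on a majority of issues; overall, the company prevails.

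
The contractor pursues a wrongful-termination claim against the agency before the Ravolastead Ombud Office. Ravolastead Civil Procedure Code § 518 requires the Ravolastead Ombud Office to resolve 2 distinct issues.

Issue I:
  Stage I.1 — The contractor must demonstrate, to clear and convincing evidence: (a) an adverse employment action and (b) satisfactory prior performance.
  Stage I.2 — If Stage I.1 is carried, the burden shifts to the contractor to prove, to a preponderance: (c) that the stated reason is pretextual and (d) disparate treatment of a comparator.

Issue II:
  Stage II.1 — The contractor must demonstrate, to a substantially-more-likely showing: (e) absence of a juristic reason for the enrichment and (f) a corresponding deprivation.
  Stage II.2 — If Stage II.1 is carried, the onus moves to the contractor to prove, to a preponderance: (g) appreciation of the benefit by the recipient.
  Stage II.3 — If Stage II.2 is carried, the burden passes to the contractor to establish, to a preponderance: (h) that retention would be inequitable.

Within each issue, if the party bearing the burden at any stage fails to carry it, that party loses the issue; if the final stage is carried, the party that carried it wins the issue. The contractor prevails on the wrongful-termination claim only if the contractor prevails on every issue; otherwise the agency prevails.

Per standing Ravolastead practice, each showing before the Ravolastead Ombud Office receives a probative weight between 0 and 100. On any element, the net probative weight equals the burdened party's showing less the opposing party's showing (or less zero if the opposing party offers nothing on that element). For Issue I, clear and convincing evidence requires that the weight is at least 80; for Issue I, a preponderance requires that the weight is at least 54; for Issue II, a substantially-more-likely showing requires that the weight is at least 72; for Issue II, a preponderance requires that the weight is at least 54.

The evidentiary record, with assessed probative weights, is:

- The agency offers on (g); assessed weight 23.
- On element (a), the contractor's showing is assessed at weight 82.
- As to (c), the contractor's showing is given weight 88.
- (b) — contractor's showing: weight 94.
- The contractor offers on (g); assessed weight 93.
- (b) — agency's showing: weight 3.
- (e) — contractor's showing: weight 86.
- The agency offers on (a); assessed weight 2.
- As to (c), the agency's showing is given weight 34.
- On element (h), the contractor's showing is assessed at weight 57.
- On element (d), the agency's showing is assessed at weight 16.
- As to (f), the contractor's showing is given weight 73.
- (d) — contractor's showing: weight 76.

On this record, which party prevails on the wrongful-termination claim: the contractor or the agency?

contractor

— Issue I —
Stage I.1 (contractor, clear and convincing evidence, weight is at least 80): (a) net 82−2=80 ≥ 80 — meets; (b) net 94−3=91 ≥ 80 — meets.
  All elements met. The contractor retains the burden for Stage I.2.
Stage I.2 (contractor, a preponderance, weight is at least 54): (c) net 88−34=54 ≥ 54 — meets; (d) net 76−16=60 ≥ 54 — meets.
  Stage I.2 carried; the final stage is satisfied.
All stages carried — the contractor prevails on this issue.
— Issue II —
Stage II.1 — burden on contractor; standard: a substantially-more-likely showing (weight is at least 72).
    (e): 86 ≥ 72 [met]
    (f): 73 ≥ 72 [met]
  Stage II.1 carried; the burden remains with the contractor.
Stage II.2 — burden on contractor; standard: a preponderance (weight is at least 54).
    (g): 93 − 23 = 70 ≥ 54 [met]
  All elements met. The contractor retains the burden for Stage II.3.
Stage II.3 — burden on contractor; standard: a preponderance (weight is at least 54).
    (h): 57 ≥ 54 [met]
  All elements met at the final stage.
Every stage carried; the contractor prevails on this issue.
Per-issue: Issue I → contractor; Issue II → contractor. The contractor must prevail on every issue; overall, the contractor prevails.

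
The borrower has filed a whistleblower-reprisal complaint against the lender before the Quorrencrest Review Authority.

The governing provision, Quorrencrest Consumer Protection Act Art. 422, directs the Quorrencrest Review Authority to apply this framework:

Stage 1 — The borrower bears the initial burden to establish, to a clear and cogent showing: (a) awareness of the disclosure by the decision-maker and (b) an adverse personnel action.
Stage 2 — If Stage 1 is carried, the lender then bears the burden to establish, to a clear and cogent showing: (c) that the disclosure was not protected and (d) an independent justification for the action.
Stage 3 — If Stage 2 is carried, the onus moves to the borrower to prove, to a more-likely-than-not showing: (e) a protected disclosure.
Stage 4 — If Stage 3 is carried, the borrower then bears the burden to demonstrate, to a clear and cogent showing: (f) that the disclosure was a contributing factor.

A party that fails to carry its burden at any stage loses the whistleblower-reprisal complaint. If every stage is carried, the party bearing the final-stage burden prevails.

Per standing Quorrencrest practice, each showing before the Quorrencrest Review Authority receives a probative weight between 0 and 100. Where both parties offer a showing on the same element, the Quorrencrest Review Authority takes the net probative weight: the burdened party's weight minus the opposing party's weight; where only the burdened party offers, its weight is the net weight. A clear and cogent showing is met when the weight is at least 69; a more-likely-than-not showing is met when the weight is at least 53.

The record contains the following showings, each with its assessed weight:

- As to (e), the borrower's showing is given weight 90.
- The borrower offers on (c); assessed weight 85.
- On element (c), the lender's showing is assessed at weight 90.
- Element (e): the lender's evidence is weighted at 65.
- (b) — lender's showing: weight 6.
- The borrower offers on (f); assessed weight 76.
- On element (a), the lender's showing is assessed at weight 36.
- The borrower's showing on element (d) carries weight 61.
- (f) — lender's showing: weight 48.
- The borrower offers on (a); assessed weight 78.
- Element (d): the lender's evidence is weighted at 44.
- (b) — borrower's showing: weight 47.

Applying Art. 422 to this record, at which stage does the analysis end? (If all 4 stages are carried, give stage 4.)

Stage 1 — burden on borrower; standard: a clear and cogent showing (weight is at least 69).
    (a): 78 − 36 = 42 < 69 [not met]
    (b): 47 − 6 = 41 < 69 [not met]
  Not every element is met, so the borrower fails to carry Stage 1.
The lender prevails.

stage 1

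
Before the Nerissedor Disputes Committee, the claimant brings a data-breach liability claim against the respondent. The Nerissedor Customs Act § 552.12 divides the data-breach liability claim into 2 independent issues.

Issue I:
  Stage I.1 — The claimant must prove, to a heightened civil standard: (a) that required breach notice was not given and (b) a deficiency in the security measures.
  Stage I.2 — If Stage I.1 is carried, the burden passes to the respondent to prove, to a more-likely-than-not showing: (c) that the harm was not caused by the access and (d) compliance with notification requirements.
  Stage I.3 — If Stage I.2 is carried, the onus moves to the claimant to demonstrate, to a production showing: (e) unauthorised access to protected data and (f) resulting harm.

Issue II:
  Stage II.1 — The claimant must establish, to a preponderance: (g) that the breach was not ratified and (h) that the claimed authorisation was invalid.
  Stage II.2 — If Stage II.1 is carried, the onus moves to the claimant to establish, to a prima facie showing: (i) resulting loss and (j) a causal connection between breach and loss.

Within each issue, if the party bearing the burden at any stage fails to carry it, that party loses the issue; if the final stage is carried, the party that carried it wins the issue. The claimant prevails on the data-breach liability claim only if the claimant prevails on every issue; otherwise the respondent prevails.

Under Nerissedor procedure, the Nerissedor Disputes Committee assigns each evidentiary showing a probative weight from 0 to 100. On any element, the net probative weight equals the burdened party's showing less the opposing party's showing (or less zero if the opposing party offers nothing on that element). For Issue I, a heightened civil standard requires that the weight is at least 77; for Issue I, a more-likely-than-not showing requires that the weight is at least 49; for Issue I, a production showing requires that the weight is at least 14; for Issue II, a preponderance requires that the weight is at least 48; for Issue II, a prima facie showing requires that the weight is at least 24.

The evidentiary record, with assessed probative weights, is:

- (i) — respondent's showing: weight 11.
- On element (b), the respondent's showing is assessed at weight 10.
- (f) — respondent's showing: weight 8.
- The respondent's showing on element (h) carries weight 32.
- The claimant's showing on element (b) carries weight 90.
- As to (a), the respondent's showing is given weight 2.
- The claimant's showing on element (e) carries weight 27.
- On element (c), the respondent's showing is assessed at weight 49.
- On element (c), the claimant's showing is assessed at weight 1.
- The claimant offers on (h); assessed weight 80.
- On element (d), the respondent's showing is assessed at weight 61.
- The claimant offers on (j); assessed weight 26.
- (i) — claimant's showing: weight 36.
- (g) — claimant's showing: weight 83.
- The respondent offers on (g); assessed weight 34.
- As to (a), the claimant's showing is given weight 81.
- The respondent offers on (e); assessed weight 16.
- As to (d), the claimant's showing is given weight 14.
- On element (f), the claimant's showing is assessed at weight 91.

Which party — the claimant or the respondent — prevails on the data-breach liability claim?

— Issue I —
Stage I.1 (claimant, a heightened civil standard, weight is at least 77): (a) net 81−2=79 ≥ 77 — meets; (b) net 90−10=80 ≥ 77 — meets.
  Stage I.1 is satisfied; the onus moves to the respondent.
Stage I.2 (respondent, a more-likely-than-not showing, weight is at least 49): (c) net 49−1=48 < 49 — fails; (d) net 61−14=47 < 49 — fails.
  The respondent does not carry Stage I.2.
So the claimant prevails on this issue.
— Issue II —
Stage II.1 (claimant, a preponderance, weight is at least 48): (g) net 83−34=49 ≥ 48 — meets; (h) net 80−32=48 ≥ 48 — meets.
  All elements met. The claimant retains the burden for Stage II.2.
Stage II.2 (claimant, a prima facie showing, weight is at least 24): (i) net 36−11=25 ≥ 24 — meets; (j) 26 ≥ 24 — meets.
  The claimant carries the last stage.
All stages carried — the claimant prevails on this issue.
Per-issue: Issue I → claimant; Issue II → claimant. The claimant must prevail on every issue; overall, the claimant prevails.

claimant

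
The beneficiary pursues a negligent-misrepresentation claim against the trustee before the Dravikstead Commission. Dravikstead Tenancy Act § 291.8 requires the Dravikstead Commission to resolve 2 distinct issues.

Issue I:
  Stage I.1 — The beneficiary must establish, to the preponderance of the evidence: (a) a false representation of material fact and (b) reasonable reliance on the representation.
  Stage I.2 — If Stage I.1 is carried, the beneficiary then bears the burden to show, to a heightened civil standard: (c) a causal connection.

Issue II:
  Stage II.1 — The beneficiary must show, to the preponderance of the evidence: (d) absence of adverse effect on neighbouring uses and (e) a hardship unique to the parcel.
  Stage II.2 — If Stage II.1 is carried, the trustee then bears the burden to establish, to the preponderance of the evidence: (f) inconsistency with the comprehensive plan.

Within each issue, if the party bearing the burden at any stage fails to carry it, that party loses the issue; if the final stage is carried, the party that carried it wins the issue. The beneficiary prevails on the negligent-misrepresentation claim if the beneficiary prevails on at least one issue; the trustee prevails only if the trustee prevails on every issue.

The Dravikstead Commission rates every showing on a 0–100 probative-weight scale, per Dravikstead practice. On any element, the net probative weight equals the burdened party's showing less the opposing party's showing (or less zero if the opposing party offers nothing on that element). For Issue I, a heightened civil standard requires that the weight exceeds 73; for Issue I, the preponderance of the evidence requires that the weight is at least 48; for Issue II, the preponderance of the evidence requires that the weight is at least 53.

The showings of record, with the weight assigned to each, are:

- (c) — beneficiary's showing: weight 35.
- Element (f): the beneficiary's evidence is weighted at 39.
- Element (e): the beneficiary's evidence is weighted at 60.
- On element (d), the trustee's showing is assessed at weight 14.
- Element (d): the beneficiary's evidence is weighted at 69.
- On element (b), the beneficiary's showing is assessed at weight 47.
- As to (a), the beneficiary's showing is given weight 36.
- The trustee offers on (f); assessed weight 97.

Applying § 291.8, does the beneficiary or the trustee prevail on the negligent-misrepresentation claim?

trustee

— Issue I —
Stage I.1 (beneficiary, the preponderance of the evidence, weight is at least 48): (a) 36 < 48 — fails; (b) 47 < 48 — fails.
  Stage I.1 not carried; the beneficiary fails its burden.
The analysis ends at Stage I.1; the trustee prevails on this issue.
— Issue II —
Stage II.1 (beneficiary, the preponderance of the evidence, weight is at least 53): (d) net 69−14=55 ≥ 53 — meets; (e) 60 ≥ 53 — meets.
  Stage II.1 is satisfied; the onus moves to the trustee.
Stage II.2 (trustee, the preponderance of the evidence, weight is at least 53): (f) net 97−39=58 ≥ 53 — meets.
  Stage II.2 carried; the final stage is satisfied.
Every stage carried; the trustee prevails on this issue.
Per-issue: Issue I → trustee; Issue II → trustee. The beneficiary must prevail on at least one issue; overall, the trustee prevails.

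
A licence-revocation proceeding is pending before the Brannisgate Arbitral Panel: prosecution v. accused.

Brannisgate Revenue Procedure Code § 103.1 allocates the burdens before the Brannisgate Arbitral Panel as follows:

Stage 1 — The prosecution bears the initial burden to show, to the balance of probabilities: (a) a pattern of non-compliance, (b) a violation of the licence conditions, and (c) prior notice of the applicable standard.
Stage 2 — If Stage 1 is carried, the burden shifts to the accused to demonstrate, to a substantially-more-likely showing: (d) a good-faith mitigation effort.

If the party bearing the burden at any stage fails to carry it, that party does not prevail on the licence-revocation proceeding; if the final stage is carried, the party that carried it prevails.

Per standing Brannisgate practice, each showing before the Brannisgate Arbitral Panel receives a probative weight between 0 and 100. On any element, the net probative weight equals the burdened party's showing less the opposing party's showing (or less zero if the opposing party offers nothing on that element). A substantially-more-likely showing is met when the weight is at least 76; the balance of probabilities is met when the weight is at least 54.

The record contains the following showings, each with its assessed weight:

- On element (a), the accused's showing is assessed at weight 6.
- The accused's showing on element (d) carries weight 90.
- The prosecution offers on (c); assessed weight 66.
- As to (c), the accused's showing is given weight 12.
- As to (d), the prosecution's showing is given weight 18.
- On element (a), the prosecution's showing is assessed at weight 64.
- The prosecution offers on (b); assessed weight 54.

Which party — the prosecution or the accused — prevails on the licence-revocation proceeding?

prosecution

Stage 1 — burden on prosecution; standard: the balance of probabilities (weight is at least 54).
    (a): 64 − 6 = 58 ≥ 54 [met]
    (b): 54 ≥ 54 [met]
    (c): 66 − 12 = 54 ≥ 54 [met]
  Stage 1 carried; the burden shifts to the accused.
Stage 2 — burden on accused; standard: a substantially-more-likely showing (weight is at least 76).
    (d): 90 − 18 = 72 < 76 [not met]
  The accused does not carry Stage 2.
So the prosecution prevails.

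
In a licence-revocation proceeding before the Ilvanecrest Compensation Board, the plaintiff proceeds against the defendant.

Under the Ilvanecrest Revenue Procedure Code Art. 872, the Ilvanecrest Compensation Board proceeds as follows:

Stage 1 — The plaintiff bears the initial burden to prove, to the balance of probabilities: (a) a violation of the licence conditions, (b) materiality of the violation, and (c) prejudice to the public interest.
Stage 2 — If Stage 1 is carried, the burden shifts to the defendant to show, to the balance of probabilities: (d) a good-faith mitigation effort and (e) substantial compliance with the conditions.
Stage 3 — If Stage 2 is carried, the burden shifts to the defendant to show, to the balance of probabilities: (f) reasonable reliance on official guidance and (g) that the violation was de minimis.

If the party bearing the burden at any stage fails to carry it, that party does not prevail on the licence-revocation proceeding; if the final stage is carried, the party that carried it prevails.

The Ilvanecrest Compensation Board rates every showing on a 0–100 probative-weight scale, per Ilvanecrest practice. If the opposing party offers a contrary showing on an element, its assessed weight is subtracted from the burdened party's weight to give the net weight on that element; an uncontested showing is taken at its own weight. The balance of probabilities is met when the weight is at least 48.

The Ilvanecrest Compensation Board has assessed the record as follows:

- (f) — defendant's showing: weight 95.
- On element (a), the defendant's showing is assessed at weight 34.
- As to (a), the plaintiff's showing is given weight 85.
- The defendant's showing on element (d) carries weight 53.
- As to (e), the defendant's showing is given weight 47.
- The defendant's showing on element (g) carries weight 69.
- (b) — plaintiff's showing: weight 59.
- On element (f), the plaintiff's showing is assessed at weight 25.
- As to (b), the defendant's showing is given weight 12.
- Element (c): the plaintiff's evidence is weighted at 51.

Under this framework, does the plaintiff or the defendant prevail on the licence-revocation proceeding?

Stage 1 (plaintiff, the balance of probabilities, weight is at least 48): (a) net 85−34=51 ≥ 48 — meets; (b) net 59−12=47 < 48 — fails; (c) 51 ≥ 48 — meets.
  Stage 1 not carried; the plaintiff fails its burden.
The analysis ends at Stage 1; the defendant prevails.

defendant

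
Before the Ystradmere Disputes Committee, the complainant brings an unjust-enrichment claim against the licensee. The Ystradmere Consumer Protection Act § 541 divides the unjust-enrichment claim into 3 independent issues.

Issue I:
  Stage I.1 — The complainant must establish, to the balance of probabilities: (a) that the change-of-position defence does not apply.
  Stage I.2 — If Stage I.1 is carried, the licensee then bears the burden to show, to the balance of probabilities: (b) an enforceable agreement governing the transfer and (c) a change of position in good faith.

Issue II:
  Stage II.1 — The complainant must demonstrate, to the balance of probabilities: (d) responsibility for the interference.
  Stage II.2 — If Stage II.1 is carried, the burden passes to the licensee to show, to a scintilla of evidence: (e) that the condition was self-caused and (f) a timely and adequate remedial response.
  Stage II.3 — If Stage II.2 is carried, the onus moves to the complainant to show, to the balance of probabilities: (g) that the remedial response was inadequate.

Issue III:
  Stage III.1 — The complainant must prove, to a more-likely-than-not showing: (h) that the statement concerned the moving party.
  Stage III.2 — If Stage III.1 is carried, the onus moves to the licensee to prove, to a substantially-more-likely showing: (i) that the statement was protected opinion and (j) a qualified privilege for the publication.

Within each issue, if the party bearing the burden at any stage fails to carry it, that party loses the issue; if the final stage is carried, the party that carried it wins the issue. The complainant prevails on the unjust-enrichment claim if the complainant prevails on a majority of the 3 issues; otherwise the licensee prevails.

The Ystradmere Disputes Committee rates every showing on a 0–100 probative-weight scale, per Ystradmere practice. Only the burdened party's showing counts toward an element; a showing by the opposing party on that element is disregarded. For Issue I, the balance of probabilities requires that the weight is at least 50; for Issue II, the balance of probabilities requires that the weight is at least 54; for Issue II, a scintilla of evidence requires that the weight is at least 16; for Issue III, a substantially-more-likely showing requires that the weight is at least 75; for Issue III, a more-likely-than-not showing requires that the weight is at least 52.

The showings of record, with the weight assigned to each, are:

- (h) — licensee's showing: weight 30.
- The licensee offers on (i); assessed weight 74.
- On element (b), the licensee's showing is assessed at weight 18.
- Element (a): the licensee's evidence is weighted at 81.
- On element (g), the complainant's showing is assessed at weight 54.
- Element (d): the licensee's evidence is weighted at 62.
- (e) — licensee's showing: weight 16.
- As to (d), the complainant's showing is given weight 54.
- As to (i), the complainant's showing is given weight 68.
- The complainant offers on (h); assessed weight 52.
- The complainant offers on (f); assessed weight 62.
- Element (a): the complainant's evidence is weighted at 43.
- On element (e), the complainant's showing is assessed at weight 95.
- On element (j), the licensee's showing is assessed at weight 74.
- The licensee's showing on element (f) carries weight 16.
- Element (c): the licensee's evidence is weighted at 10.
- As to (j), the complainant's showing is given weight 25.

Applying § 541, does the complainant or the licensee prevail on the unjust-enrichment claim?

complainant

— Issue I —
Stage I.1 — burden on complainant; standard: the balance of probabilities (weight is at least 50).
    (a): 43 (licensee's 81 disregarded) < 50 [not met]
  Stage I.1 not carried; the complainant fails its burden.
The analysis ends at Stage I.1; the licensee prevails on this issue.
— Issue II —
Stage II.1 — burden on complainant; standard: the balance of probabilities (weight is at least 54).
    (d): 54 (licensee's 62 disregarded) ≥ 54 [met]
  Stage II.1 is satisfied; the onus moves to the licensee.
Stage II.2 — burden on licensee; standard: a scintilla of evidence (weight is at least 16).
    (e): 16 (complainant's 95 disregarded) ≥ 16 [met]
    (f): 16 (complainant's 62 disregarded) ≥ 16 [met]
  Stage II.2 carried; the burden shifts to the complainant.
Stage II.3 — burden on complainant; standard: the balance of probabilities (weight is at least 54).
    (g): 54 ≥ 54 [met]
  Stage II.3 carried; the final stage is satisfied.
With every stage satisfied, the complainant prevails on this issue.
— Issue III —
Stage III.1 — burden on complainant; standard: a more-likely-than-not showing (weight is at least 52).
    (h): 52 (licensee's 30 disregarded) ≥ 52 [met]
  Stage III.1 is satisfied; the onus moves to the licensee.
Stage III.2 — burden on licensee; standard: a substantially-more-likely showing (weight is at least 75).
    (i): 74 (complainant's 68 disregarded) < 75 [not met]
    (j): 74 (complainant's 25 disregarded) < 75 [not met]
  Not every element is met, so the licensee fails to carry Stage III.2.
The analysis ends at Stage III.2; the complainant prevails on this issue.
Per-issue: Issue I → licensee; Issue II → complainant; Issue III → complainant. The complainant must prevail on a majority of issues; overall, the complainant prevails.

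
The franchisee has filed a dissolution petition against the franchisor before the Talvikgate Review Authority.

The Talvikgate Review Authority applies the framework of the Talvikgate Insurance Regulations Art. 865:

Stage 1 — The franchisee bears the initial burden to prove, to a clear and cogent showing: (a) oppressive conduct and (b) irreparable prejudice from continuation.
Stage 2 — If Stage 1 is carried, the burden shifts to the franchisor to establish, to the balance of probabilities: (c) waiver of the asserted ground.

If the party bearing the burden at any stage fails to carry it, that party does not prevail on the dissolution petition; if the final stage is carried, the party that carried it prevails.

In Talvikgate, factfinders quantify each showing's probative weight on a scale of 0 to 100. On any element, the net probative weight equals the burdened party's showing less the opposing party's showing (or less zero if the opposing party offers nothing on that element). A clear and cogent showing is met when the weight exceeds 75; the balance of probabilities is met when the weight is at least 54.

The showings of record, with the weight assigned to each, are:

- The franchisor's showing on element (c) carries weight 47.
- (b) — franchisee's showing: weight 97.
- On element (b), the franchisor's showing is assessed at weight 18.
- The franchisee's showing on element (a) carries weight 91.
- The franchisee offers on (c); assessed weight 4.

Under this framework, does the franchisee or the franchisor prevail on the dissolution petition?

franchisee

Stage 1 (franchisee, a clear and cogent showing, weight exceeds 75): (a) 91 > 75 — meets; (b) net 97−18=79 > 75 — meets.
  Stage 1 carried; the burden shifts to the franchisor.
Stage 2 (franchisor, the balance of probabilities, weight is at least 54): (c) net 47−4=43 < 54 — fails.
  Stage 2 not carried; the franchisor fails its burden.
So the franchisee prevails.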